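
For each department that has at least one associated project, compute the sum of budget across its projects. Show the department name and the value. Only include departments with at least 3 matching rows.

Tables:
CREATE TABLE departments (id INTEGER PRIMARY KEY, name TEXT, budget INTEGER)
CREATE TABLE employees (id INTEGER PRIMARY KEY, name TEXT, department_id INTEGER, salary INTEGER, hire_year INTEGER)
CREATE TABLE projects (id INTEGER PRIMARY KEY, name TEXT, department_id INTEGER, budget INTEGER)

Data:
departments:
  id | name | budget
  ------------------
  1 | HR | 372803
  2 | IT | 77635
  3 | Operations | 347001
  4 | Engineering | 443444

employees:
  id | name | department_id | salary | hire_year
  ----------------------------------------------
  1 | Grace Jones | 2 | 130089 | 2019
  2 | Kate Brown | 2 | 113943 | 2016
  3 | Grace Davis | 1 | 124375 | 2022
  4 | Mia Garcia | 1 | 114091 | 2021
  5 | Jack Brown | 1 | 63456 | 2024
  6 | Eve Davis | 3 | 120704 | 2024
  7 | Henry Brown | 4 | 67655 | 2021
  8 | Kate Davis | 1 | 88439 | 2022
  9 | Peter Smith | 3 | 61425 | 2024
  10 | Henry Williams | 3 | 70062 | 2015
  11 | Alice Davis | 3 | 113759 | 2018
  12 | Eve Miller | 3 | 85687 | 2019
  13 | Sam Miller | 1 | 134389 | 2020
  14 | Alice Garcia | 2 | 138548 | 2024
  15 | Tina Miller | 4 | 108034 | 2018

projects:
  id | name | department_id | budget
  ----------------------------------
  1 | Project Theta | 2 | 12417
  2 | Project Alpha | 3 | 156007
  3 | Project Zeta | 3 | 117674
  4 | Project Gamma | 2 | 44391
SELECT p.name, SUM(c.budget) AS sum_budget FROM projects c JOIN departments p ON c.department_id = p.id GROUP BY p.id, p.name HAVING COUNT(*) >= 3

Execution result:
(no rows)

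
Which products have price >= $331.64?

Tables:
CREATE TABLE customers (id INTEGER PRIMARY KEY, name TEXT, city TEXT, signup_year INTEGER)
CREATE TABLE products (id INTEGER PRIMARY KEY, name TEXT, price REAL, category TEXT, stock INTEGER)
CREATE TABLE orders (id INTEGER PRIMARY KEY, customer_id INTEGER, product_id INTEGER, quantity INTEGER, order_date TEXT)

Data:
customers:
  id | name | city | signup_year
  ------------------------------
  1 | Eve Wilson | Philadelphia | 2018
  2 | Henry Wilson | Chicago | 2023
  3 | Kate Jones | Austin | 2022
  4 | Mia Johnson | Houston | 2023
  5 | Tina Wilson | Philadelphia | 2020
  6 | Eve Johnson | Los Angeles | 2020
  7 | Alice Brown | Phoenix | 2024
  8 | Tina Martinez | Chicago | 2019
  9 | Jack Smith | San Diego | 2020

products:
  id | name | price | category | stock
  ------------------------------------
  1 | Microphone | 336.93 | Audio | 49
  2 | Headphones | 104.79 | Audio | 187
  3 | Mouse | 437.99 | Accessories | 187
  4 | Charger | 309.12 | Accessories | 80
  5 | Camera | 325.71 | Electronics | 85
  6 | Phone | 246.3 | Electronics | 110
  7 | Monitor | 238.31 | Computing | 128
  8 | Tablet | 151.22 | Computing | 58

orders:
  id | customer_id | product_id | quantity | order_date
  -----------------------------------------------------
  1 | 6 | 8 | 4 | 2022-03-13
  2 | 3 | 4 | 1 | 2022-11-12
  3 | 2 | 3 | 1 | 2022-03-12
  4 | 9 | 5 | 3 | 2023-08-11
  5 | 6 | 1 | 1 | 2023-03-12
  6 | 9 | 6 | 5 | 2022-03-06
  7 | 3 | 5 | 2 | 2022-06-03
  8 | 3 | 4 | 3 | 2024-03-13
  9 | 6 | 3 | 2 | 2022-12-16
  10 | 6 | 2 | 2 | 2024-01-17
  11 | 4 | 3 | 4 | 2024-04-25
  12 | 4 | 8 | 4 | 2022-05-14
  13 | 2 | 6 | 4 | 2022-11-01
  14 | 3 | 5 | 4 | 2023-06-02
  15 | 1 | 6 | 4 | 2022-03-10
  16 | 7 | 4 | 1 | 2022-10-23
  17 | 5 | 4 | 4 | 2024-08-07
SELECT name, price FROM products WHERE price >= 331.64

Execution result:
name | price
Microphone | 336.93
Mouse | 437.99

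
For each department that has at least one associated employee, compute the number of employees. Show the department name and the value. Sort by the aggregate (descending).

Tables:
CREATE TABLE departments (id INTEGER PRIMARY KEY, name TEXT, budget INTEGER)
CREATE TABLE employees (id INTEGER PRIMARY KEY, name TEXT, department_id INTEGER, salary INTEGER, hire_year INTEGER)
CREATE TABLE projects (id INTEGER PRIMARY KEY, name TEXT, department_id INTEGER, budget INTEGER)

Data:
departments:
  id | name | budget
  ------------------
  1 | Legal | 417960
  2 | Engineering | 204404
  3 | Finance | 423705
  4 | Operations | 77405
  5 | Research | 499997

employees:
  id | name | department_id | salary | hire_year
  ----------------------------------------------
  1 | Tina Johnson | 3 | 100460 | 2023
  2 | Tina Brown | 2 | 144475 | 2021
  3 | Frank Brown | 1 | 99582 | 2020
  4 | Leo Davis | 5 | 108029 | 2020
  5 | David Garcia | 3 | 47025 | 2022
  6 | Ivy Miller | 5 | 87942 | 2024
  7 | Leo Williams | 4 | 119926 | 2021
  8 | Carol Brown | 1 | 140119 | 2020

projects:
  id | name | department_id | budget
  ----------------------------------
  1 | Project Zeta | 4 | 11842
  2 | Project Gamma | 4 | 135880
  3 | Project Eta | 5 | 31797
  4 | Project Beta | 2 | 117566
SELECT p.name, COUNT(*) AS n FROM employees c JOIN departments p ON c.department_id = p.id GROUP BY p.id, p.name ORDER BY n DESC

Execution result:
name | n
Legal | 2
Finance | 2
Research | 2
Engineering | 1
Operations | 1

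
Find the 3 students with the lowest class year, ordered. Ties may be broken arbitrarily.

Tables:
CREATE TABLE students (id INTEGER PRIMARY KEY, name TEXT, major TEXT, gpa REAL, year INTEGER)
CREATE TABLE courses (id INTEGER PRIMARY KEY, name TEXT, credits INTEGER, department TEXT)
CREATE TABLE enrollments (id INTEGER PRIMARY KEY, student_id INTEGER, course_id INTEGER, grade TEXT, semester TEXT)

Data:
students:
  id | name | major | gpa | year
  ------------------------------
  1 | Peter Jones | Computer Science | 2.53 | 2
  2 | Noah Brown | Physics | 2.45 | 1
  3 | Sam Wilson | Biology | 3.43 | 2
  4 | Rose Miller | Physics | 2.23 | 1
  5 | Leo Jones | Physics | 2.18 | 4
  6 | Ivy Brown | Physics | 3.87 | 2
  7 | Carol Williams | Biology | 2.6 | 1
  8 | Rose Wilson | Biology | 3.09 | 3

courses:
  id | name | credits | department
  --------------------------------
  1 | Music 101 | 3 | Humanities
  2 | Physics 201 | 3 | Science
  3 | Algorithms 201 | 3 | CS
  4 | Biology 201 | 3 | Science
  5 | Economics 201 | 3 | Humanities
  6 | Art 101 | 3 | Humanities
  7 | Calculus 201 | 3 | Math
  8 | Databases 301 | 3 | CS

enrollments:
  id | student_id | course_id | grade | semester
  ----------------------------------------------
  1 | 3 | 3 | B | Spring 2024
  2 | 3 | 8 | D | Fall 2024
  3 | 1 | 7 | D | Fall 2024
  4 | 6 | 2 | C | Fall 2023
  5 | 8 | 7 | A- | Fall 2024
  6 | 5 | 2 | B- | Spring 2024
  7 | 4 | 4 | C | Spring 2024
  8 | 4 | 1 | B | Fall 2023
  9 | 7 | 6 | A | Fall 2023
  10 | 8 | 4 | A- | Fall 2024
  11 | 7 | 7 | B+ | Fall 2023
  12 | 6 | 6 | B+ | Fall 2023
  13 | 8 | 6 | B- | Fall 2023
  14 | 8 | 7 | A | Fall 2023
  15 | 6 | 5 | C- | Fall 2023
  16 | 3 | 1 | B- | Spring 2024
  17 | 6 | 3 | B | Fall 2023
SELECT name, year FROM students ORDER BY year ASC LIMIT 3

Execution result:
name | year
Noah Brown | 1
Rose Miller | 1
Carol Williams | 1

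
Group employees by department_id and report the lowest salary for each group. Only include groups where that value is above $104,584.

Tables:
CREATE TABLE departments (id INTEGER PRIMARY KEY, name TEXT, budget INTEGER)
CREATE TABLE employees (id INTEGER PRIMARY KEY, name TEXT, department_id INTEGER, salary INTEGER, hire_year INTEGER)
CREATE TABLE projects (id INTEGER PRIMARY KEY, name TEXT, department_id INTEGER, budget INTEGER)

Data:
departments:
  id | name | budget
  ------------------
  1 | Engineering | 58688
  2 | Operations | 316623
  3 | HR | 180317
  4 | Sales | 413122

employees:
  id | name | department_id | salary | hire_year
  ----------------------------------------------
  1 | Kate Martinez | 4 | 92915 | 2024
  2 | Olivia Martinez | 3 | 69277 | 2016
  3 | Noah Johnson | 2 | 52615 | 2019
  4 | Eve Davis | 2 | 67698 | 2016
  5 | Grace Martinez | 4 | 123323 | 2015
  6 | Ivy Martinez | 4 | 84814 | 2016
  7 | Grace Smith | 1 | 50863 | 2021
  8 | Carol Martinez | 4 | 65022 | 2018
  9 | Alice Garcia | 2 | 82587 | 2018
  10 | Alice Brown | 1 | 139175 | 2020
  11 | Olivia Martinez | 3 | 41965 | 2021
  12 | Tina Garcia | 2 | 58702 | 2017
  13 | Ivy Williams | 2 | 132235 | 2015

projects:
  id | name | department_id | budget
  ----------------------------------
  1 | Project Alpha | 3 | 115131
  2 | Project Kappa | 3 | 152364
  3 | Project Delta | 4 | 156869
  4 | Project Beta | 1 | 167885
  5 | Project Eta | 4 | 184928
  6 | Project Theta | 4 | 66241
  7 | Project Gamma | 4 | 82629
SELECT department_id, MIN(salary) AS min_salary FROM employees GROUP BY department_id HAVING MIN(salary) > 104584

Execution result:
(no rows)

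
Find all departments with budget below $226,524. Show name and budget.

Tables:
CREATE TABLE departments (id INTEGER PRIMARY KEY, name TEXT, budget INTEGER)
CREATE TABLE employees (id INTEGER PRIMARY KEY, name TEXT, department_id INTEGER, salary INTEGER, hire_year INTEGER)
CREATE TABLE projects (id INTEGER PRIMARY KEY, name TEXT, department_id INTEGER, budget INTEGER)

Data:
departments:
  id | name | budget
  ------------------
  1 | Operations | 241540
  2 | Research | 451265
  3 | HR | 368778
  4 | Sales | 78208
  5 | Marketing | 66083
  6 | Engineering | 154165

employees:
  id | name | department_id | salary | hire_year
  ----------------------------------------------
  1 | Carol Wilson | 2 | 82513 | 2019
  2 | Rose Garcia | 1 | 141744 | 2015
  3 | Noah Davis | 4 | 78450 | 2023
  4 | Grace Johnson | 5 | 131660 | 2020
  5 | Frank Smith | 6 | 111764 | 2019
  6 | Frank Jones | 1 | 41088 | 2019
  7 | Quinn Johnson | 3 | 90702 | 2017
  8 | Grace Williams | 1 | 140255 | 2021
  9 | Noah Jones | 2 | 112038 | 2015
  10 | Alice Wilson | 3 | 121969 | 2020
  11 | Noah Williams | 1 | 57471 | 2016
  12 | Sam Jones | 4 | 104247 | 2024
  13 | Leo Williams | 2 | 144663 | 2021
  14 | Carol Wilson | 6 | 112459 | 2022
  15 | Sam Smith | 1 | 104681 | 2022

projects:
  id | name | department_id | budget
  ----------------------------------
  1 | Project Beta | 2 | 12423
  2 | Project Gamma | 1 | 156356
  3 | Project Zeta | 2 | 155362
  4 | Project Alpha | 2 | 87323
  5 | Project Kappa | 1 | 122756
SELECT name, budget FROM departments WHERE budget < 226524

Execution result:
name | budget
Sales | 78208
Marketing | 66083
Engineering | 154165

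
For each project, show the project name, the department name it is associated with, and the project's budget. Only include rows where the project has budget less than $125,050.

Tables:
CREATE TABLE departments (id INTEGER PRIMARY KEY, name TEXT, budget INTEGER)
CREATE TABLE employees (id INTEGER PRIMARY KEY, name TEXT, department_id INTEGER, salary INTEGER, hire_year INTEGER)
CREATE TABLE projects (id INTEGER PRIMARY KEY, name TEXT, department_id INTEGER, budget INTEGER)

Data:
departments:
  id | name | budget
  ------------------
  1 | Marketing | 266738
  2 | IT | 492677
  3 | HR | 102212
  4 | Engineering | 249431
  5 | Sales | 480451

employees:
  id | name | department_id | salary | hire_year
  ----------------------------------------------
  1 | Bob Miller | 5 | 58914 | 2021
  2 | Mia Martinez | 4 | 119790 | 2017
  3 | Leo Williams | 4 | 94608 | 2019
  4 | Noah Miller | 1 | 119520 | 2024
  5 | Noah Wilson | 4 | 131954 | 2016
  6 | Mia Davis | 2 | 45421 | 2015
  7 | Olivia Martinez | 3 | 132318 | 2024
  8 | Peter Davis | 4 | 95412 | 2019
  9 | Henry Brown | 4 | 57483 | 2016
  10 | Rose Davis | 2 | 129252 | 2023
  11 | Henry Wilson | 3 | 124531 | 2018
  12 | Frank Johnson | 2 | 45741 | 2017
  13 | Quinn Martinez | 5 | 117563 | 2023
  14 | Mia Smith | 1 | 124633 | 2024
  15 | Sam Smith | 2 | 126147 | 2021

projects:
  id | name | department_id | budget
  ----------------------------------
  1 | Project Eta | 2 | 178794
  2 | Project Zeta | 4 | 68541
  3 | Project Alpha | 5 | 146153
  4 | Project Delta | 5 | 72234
SELECT c.name, p.name AS department, c.budget FROM projects c JOIN departments p ON c.department_id = p.id WHERE c.budget < 125050

Execution result:
name | department | budget
Project Zeta | Engineering | 68541
Project Delta | Sales | 72234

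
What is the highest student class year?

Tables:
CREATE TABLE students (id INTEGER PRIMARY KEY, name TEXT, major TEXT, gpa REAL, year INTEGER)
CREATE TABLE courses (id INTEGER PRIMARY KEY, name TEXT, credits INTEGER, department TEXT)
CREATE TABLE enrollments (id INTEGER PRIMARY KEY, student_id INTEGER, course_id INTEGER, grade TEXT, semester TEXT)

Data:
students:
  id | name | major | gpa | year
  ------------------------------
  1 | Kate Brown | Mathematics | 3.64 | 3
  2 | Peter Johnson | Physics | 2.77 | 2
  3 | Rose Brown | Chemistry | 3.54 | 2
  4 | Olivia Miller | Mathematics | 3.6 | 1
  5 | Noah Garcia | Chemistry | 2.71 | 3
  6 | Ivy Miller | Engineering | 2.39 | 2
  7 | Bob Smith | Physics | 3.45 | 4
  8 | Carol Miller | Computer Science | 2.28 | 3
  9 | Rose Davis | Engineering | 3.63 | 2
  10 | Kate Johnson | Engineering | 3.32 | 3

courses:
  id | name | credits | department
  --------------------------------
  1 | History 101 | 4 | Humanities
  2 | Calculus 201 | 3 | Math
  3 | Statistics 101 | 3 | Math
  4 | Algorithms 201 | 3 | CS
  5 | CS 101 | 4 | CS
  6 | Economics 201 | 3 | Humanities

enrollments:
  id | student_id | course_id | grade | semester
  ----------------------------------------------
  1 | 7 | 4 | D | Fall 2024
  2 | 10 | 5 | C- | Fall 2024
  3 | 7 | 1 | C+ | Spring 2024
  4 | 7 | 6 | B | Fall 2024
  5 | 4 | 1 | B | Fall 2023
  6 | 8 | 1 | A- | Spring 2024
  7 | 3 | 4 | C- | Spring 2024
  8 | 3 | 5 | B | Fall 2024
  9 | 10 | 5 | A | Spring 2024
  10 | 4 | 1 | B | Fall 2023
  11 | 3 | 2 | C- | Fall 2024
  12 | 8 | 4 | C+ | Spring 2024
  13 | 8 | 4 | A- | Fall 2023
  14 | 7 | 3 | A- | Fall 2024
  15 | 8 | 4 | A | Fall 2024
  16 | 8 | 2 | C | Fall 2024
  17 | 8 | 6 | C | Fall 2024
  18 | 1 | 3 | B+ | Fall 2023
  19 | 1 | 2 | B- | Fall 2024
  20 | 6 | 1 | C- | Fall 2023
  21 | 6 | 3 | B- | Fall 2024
SELECT MAX(year) FROM students

Execution result:
4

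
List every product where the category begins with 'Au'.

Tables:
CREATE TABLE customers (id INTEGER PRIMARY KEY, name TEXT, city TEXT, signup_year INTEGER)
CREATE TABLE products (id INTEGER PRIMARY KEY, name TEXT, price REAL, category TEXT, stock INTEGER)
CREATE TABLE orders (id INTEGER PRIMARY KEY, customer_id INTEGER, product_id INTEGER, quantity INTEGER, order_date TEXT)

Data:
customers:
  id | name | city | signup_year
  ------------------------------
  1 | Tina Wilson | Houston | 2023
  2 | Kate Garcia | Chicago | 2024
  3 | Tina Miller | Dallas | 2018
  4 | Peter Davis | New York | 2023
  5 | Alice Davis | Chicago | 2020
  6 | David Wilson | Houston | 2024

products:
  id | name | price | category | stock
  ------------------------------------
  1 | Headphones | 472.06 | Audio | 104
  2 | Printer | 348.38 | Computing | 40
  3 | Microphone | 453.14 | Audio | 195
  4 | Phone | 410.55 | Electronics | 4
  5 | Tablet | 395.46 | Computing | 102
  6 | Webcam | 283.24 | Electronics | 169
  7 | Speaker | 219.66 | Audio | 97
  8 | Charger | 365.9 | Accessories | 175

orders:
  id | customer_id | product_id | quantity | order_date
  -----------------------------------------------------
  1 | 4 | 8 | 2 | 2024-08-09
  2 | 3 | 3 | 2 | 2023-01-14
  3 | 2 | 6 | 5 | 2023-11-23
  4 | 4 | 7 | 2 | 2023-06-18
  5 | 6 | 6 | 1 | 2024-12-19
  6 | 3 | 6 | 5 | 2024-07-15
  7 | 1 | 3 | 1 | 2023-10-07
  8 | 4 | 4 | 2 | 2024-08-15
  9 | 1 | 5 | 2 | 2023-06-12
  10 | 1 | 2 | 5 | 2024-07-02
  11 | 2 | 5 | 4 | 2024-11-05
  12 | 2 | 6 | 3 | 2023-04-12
SELECT name, category FROM products WHERE category LIKE 'Au%'

Execution result:
name | category
Headphones | Audio
Microphone | Audio
Speaker | Audio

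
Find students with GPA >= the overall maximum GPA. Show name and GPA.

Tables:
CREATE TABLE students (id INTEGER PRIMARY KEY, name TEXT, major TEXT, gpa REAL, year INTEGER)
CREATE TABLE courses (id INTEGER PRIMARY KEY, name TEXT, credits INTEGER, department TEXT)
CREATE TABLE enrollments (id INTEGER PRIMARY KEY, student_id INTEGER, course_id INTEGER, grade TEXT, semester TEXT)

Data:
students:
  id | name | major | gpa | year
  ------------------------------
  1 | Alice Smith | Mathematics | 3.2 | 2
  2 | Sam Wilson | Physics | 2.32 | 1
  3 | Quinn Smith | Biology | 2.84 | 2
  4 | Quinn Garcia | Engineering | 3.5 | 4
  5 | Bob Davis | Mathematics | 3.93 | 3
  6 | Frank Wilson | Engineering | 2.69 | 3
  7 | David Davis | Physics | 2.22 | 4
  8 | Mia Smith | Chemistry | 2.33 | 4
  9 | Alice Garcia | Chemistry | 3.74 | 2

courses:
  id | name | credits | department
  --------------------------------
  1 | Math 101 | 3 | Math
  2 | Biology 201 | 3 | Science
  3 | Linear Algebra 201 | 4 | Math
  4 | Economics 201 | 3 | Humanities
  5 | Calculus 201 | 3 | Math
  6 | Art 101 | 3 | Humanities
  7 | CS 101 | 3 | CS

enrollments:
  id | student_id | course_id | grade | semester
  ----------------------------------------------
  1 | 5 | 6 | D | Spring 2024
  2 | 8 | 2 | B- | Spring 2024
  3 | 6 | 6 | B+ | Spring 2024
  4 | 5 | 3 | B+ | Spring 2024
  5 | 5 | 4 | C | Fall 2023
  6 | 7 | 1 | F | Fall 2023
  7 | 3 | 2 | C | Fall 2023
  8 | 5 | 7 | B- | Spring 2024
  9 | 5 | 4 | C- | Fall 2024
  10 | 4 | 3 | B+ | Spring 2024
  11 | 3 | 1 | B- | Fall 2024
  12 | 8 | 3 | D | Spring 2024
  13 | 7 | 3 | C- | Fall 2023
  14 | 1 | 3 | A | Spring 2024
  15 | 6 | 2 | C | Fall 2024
SELECT name, gpa FROM students WHERE gpa >= (SELECT MAX(gpa) FROM students)

Execution result:
name | gpa
Bob Davis | 3.93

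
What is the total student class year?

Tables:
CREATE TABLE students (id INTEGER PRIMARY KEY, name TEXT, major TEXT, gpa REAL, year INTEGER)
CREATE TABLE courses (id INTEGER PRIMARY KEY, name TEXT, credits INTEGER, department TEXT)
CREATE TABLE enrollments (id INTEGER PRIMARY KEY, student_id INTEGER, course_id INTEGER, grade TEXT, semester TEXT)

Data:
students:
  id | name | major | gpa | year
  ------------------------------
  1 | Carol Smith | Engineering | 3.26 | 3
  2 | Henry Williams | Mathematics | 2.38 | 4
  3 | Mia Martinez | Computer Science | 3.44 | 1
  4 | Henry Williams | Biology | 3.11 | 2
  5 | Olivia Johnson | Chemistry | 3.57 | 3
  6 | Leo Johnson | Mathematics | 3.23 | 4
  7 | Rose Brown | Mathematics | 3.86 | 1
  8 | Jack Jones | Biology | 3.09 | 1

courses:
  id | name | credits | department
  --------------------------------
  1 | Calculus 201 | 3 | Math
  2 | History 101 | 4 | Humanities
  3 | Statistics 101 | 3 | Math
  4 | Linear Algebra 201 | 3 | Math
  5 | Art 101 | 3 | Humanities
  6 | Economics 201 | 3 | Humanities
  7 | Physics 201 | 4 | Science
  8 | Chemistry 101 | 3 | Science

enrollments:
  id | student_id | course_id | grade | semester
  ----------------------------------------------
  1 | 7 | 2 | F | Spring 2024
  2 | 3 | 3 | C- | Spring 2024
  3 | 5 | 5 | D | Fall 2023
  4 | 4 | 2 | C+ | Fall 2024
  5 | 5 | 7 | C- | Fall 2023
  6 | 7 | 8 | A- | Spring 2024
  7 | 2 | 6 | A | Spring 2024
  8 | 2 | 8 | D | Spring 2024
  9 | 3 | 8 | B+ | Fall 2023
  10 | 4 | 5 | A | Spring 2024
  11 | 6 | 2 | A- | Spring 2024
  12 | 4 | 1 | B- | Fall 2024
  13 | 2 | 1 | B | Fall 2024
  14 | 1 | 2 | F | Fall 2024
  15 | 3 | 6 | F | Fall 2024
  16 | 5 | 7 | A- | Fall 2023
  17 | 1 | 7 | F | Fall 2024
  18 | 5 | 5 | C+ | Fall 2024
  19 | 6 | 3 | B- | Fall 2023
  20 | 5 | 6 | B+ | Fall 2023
SELECT SUM(year) FROM students

Execution result:
19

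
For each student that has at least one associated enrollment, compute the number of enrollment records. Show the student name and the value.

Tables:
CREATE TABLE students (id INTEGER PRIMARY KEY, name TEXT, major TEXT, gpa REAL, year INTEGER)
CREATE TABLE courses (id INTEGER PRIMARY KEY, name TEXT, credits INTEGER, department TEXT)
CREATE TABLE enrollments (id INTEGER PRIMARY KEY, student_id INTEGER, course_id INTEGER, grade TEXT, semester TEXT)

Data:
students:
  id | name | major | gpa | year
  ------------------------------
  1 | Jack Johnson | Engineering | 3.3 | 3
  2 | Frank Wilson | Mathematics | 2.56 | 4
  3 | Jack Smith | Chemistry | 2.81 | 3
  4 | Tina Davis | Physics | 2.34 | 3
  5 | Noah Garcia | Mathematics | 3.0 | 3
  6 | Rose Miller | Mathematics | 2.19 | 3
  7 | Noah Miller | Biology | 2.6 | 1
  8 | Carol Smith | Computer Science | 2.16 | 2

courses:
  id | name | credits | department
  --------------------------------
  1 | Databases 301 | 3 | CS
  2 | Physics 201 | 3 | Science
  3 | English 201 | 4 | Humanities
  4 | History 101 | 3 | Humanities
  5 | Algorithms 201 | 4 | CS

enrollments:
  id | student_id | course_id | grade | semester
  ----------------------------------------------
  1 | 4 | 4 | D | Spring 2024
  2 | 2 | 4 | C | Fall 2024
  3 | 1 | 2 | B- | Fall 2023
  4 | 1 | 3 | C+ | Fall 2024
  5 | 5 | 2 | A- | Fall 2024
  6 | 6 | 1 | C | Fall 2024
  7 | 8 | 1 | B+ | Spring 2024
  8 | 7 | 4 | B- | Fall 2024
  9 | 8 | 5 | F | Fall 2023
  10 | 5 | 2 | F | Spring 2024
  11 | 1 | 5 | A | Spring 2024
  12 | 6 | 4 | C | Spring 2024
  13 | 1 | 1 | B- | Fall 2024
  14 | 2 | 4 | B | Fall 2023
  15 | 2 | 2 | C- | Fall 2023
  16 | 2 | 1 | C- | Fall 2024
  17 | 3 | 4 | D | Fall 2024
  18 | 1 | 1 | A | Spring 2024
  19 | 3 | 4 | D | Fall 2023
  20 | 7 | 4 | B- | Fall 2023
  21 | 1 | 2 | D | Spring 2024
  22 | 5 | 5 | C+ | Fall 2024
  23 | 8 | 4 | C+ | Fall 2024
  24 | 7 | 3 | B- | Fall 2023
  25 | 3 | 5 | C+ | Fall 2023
SELECT p.name, COUNT(*) AS n FROM enrollments c JOIN students p ON c.student_id = p.id GROUP BY p.id, p.name

Execution result:
name | n
Jack Johnson | 6
Frank Wilson | 4
Jack Smith | 3
Tina Davis | 1
Noah Garcia | 3
Rose Miller | 2
Noah Miller | 3
Carol Smith | 3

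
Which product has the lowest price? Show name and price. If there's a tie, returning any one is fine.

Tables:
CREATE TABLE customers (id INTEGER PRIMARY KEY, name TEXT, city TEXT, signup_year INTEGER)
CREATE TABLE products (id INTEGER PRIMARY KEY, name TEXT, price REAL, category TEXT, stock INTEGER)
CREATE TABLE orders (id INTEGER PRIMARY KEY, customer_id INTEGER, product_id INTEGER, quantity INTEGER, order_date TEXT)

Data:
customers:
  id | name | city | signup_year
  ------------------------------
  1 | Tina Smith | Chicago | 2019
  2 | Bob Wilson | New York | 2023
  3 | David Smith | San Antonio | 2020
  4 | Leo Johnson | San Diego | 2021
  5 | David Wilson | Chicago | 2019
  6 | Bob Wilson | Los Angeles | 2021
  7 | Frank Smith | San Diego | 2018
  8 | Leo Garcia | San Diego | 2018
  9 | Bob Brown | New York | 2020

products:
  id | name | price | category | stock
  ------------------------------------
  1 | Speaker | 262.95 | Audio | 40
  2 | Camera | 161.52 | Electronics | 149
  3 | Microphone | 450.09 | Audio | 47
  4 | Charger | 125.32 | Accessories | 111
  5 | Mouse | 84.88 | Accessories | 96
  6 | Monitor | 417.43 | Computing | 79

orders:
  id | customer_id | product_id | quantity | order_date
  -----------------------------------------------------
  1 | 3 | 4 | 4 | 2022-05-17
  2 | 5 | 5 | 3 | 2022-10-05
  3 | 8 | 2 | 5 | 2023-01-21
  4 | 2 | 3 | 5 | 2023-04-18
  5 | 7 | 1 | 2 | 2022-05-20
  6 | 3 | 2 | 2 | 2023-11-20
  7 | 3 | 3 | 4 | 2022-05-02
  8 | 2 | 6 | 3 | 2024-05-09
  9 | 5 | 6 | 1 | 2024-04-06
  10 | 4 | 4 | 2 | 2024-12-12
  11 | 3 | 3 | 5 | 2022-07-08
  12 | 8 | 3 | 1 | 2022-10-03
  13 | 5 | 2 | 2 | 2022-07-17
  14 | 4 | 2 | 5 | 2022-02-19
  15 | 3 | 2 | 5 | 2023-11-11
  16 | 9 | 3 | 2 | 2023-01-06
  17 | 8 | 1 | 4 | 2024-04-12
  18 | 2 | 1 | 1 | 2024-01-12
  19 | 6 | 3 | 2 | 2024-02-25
SELECT name, price FROM products ORDER BY price ASC LIMIT 1

Execution result:
name | price
Mouse | 84.88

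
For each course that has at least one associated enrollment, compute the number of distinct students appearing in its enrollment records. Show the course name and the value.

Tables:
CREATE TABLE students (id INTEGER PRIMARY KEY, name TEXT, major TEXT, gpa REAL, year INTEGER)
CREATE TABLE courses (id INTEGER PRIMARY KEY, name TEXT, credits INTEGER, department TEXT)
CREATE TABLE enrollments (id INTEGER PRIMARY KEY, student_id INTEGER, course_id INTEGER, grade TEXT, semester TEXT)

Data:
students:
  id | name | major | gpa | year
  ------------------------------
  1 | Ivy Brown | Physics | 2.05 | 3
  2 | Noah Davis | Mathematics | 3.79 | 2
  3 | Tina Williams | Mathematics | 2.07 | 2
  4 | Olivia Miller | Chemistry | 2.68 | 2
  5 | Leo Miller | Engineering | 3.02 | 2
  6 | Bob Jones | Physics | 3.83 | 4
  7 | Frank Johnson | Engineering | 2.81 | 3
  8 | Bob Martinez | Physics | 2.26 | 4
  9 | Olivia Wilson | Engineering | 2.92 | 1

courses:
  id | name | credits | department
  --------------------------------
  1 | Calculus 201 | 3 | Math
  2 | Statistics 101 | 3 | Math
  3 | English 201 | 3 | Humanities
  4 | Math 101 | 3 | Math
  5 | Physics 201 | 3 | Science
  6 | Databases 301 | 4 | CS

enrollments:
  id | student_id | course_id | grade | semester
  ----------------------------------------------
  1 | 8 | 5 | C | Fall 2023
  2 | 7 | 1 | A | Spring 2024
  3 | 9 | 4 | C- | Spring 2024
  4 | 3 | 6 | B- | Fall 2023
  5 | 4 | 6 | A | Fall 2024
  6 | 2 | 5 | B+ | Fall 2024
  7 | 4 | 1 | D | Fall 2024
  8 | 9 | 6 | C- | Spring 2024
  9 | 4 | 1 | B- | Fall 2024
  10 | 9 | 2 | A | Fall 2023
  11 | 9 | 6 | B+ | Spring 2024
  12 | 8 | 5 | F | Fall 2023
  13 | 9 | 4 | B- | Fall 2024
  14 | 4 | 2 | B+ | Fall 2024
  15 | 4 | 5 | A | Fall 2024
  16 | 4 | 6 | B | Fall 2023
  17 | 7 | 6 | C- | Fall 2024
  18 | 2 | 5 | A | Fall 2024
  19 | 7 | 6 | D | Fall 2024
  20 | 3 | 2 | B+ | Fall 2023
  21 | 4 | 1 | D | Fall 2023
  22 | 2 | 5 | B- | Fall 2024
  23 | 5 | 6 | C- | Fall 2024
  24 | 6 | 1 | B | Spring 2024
SELECT p.name, COUNT(DISTINCT c.student_id) AS distinct_student_count FROM enrollments c JOIN courses p ON c.course_id = p.id GROUP BY p.id, p.name

Execution result:
name | distinct_student_count
Calculus 201 | 3
Statistics 101 | 3
Math 101 | 1
Physics 201 | 3
Databases 301 | 5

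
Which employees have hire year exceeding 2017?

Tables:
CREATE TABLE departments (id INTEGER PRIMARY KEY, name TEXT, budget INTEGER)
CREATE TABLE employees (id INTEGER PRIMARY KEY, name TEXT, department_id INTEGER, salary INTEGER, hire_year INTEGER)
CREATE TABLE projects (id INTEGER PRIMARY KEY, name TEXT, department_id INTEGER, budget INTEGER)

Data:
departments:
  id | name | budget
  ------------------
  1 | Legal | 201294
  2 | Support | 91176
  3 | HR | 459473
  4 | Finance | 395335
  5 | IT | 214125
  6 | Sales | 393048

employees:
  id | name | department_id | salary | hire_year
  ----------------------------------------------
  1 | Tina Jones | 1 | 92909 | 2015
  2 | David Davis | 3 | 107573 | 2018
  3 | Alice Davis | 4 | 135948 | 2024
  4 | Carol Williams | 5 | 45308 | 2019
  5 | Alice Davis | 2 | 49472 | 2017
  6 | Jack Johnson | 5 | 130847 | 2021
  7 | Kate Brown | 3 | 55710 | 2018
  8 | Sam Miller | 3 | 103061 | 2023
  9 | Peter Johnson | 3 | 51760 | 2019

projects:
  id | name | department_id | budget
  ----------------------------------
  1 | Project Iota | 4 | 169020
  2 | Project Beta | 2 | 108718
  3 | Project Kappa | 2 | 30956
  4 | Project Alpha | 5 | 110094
SELECT name, hire_year FROM employees WHERE hire_year > 2017

Execution result:
name | hire_year
David Davis | 2018
Alice Davis | 2024
Carol Williams | 2019
Jack Johnson | 2021
Kate Brown | 2018
Sam Miller | 2023
Peter Johnson | 2019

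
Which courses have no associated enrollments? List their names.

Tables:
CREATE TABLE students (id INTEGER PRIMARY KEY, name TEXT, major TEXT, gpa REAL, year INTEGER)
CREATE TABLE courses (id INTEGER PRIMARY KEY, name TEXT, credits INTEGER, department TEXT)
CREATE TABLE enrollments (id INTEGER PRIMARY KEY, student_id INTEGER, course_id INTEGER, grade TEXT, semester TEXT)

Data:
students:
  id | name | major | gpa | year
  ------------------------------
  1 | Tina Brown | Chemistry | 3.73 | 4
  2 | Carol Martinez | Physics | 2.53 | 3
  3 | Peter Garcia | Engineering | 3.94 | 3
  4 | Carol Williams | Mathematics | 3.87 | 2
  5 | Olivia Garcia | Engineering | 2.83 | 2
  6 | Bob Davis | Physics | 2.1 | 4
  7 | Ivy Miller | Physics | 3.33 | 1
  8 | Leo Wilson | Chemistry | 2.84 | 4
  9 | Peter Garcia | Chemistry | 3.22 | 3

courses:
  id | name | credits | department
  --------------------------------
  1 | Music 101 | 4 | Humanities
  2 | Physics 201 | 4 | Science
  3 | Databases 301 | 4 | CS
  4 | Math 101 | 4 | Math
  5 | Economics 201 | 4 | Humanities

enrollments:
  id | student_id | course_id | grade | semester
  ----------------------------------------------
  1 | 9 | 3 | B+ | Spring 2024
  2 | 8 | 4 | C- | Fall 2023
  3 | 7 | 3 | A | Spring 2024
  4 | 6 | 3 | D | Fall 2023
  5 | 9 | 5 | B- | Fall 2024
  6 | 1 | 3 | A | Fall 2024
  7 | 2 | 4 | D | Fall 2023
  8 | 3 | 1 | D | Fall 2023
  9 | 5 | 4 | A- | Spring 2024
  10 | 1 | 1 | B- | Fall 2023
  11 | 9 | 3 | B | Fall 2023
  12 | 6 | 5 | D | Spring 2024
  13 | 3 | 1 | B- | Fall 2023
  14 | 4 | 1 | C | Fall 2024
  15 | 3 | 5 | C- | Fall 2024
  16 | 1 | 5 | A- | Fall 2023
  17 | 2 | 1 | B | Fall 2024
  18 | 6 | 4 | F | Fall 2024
SELECT p.name FROM courses p LEFT JOIN enrollments c ON c.course_id = p.id WHERE c.id IS NULL

Execution result:
Physics 201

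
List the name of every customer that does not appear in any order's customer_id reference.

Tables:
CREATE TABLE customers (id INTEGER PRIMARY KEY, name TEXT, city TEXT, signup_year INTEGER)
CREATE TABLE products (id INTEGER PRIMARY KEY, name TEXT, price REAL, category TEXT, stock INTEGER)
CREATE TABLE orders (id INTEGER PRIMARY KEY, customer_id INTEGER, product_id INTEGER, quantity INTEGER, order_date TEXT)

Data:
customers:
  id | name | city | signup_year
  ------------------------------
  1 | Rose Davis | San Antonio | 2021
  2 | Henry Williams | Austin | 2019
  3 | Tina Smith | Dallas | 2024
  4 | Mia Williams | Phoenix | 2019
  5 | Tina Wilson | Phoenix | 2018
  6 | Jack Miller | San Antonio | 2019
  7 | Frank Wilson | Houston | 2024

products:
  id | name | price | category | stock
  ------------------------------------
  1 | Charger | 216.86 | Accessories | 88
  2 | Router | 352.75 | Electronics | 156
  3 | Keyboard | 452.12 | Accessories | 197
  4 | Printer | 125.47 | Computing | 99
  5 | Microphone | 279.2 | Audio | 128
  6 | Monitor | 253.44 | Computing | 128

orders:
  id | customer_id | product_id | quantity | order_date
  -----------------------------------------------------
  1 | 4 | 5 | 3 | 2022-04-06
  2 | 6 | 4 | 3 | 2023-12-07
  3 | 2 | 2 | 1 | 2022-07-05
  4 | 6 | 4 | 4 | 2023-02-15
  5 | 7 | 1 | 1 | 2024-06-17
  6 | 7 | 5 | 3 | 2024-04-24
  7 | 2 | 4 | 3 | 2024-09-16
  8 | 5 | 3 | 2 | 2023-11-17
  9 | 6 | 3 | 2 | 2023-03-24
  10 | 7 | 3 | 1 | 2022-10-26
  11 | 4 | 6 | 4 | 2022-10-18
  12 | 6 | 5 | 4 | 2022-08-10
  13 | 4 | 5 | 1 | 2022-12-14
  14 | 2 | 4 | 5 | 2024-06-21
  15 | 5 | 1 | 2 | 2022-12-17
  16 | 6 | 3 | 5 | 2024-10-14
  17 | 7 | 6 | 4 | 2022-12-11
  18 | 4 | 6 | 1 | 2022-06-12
SELECT p.name FROM customers p LEFT JOIN orders c ON c.customer_id = p.id WHERE c.id IS NULL

Execution result:
name
Rose Davis
Tina Smith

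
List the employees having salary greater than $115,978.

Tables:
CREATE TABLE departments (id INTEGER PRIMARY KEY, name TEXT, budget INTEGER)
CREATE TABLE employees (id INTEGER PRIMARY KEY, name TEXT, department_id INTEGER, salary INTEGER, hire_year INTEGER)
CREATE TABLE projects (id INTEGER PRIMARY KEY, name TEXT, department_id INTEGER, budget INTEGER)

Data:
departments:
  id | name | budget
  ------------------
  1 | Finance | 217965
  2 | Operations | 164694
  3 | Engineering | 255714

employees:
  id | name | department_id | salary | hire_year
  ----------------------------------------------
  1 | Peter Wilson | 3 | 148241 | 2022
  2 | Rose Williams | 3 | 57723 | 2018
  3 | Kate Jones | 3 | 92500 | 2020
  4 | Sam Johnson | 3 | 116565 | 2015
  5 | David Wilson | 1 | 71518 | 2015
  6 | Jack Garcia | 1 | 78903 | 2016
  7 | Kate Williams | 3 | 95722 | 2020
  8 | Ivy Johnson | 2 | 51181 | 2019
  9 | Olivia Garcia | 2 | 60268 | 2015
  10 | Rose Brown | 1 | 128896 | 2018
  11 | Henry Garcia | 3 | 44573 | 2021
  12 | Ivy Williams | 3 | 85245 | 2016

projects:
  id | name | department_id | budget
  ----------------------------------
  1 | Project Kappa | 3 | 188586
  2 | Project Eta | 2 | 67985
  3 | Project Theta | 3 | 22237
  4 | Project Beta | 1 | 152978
SELECT name, salary FROM employees WHERE salary > 115978

Execution result:
name | salary
Peter Wilson | 148241
Sam Johnson | 116565
Rose Brown | 128896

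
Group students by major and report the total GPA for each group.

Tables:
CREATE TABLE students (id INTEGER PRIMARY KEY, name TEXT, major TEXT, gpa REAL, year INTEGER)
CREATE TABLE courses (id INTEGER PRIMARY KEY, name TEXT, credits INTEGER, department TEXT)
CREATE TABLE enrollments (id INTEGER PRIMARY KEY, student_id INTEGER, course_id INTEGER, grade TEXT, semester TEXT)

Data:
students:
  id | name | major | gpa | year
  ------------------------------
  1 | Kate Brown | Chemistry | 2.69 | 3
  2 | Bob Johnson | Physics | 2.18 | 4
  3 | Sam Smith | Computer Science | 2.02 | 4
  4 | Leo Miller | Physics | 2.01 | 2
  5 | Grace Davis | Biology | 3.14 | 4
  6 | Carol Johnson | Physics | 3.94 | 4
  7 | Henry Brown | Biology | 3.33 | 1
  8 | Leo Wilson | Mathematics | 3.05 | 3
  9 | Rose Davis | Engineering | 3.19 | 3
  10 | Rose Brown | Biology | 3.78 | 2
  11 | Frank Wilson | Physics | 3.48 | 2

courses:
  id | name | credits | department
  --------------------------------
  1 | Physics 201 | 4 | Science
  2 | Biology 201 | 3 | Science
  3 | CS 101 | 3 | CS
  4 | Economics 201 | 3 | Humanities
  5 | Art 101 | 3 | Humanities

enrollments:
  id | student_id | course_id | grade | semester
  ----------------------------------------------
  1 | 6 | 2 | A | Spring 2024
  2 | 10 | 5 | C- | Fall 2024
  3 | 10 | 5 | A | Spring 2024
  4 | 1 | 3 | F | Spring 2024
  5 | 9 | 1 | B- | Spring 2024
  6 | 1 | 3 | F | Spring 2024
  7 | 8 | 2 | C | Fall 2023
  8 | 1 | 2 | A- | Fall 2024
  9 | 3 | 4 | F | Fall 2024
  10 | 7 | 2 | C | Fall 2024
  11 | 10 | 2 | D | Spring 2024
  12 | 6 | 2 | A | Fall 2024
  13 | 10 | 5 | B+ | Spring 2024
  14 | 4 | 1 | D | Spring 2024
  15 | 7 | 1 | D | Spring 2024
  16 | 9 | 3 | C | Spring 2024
SELECT major, SUM(gpa) AS sum_gpa FROM students GROUP BY major

Execution result:
major | sum_gpa
Biology | 10.25
Chemistry | 2.69
Computer Science | 2.02
Engineering | 3.19
Mathematics | 3.05
Physics | 11.61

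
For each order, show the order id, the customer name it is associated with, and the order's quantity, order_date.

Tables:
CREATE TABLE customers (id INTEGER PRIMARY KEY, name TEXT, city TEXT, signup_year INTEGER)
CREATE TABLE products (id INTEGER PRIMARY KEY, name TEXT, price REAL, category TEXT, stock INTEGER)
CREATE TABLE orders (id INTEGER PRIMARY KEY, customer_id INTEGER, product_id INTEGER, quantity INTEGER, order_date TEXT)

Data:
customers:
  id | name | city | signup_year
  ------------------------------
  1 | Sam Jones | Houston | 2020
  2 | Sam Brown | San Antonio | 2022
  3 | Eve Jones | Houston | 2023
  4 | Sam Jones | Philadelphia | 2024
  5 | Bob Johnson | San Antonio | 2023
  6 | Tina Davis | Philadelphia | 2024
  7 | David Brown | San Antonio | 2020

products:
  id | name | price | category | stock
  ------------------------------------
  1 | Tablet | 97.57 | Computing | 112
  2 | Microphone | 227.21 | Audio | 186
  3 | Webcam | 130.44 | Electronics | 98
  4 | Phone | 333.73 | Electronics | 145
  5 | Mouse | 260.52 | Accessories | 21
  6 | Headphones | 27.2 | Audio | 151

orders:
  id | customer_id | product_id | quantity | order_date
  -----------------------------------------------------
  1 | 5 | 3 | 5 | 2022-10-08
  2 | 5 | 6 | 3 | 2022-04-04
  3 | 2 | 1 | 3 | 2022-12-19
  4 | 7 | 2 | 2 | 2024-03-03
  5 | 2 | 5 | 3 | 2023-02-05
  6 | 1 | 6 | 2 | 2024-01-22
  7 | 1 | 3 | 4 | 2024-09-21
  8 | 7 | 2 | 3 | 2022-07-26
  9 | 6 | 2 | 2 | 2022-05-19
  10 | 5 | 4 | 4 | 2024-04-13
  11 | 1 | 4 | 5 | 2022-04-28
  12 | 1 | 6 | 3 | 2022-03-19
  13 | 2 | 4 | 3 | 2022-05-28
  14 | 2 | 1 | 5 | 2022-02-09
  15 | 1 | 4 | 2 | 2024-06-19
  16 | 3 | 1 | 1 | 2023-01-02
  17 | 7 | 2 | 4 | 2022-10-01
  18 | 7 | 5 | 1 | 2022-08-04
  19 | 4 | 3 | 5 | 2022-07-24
SELECT c.id, p.name AS customer, c.quantity, c.order_date FROM orders c JOIN customers p ON c.customer_id = p.id

Execution result:
id | customer | quantity | order_date
1 | Bob Johnson | 5 | 2022-10-08
2 | Bob Johnson | 3 | 2022-04-04
3 | Sam Brown | 3 | 2022-12-19
4 | David Brown | 2 | 2024-03-03
5 | Sam Brown | 3 | 2023-02-05
6 | Sam Jones | 2 | 2024-01-22
7 | Sam Jones | 4 | 2024-09-21
8 | David Brown | 3 | 2022-07-26
9 | Tina Davis | 2 | 2022-05-19
10 | Bob Johnson | 4 | 2024-04-13
11 | Sam Jones | 5 | 2022-04-28
12 | Sam Jones | 3 | 2022-03-19
13 | Sam Brown | 3 | 2022-05-28
14 | Sam Brown | 5 | 2022-02-09
15 | Sam Jones | 2 | 2024-06-19
16 | Eve Jones | 1 | 2023-01-02
17 | David Brown | 4 | 2022-10-01
18 | David Brown | 1 | 2022-08-04
19 | Sam Jones | 5 | 2022-07-24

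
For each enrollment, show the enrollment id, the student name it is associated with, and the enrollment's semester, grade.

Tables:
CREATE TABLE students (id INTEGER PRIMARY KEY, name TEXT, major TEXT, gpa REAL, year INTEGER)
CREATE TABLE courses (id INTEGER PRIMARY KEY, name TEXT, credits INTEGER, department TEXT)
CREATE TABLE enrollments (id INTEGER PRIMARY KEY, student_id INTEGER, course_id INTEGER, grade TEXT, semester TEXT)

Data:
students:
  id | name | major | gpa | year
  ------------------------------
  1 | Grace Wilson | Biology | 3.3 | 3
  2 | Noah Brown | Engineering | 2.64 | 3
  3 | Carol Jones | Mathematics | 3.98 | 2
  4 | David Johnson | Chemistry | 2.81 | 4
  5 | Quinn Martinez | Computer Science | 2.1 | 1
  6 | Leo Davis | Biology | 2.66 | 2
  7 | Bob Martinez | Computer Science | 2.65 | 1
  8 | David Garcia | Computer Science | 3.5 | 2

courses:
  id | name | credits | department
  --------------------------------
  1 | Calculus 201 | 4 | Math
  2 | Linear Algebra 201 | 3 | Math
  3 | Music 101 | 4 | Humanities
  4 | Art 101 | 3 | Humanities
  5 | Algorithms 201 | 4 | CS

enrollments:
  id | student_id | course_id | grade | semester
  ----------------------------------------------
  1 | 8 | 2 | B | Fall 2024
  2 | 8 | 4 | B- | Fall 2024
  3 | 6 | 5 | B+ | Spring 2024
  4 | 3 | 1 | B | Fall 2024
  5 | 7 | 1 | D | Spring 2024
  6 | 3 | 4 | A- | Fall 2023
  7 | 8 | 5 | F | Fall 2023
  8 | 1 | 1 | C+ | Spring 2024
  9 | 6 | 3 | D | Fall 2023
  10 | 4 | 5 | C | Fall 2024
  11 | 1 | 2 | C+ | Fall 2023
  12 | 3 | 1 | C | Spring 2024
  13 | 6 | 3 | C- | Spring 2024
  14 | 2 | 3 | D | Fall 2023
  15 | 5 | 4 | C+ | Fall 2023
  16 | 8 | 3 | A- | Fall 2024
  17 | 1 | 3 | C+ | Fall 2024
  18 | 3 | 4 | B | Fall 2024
SELECT c.id, p.name AS student, c.semester, c.grade FROM enrollments c JOIN students p ON c.student_id = p.id

Execution result:
id | student | semester | grade
1 | David Garcia | Fall 2024 | B
2 | David Garcia | Fall 2024 | B-
3 | Leo Davis | Spring 2024 | B+
4 | Carol Jones | Fall 2024 | B
5 | Bob Martinez | Spring 2024 | D
6 | Carol Jones | Fall 2023 | A-
7 | David Garcia | Fall 2023 | F
8 | Grace Wilson | Spring 2024 | C+
9 | Leo Davis | Fall 2023 | D
10 | David Johnson | Fall 2024 | C
11 | Grace Wilson | Fall 2023 | C+
12 | Carol Jones | Spring 2024 | C
13 | Leo Davis | Spring 2024 | C-
14 | Noah Brown | Fall 2023 | D
15 | Quinn Martinez | Fall 2023 | C+
16 | David Garcia | Fall 2024 | A-
17 | Grace Wilson | Fall 2024 | C+
18 | Carol Jones | Fall 2024 | B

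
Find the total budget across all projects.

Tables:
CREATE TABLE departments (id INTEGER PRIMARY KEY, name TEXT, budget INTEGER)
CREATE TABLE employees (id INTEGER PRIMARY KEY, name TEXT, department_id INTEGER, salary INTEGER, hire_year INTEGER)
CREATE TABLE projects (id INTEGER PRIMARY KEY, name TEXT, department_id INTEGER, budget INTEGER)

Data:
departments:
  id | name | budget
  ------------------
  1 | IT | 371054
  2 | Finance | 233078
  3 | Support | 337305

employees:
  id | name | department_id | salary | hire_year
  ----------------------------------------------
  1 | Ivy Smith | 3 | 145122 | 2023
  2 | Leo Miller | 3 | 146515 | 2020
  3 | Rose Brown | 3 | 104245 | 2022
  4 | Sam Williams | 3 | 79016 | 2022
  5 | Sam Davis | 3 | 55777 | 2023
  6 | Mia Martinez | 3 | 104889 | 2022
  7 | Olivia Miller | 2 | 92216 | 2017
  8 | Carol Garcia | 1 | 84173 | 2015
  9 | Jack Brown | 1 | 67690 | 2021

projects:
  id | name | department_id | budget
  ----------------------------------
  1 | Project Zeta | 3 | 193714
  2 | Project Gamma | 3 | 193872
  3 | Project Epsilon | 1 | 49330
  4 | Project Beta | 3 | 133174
SELECT SUM(budget) FROM projects

Execution result:
570090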